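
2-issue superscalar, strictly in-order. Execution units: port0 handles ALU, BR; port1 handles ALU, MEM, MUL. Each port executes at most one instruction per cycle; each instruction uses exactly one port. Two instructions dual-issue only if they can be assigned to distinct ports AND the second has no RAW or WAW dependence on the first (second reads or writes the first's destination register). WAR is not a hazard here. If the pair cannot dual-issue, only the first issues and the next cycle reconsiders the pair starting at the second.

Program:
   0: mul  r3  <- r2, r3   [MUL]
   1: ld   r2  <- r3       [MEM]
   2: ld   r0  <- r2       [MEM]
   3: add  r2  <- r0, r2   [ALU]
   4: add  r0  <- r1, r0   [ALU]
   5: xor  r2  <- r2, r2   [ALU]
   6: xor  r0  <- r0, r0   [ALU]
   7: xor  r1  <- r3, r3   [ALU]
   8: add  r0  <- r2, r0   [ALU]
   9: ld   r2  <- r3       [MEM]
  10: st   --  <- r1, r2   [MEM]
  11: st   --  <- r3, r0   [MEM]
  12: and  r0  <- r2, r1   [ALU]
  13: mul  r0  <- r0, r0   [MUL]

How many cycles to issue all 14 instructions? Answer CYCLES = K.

CYCLES = 10

t=0 i0:mul ; no-port MUL/MEM
t=1 i1:ld ; no-port MEM/MEM
t=2 i2:ld ; RAW r0
t=3 i3/i4:add add ; dual
t=4 i5/i6:xor xor ; dual
t=5 i7/i8:xor add ; dual
t=6 i9:ld ; no-port MEM/MEM
t=7 i10:st ; no-port MEM/MEM
t=8 i11/i12:st and ; dual
t=9 i13:mul ; tail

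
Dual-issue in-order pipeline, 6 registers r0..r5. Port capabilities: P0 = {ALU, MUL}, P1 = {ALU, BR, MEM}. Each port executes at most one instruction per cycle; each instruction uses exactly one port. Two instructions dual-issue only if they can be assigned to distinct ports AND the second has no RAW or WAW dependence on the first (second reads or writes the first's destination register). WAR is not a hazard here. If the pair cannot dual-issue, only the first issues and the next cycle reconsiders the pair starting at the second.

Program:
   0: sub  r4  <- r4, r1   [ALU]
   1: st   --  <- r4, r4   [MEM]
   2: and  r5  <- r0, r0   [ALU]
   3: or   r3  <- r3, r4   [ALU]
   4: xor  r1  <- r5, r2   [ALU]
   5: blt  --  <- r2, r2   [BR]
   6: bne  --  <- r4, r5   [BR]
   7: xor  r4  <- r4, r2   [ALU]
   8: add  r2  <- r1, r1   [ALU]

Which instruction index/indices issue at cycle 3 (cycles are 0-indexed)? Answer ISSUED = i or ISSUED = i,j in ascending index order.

ISSUED = 5

c0: i0 sub.ALU  RAW r4
c1: i1/i2 st.MEM and.ALU  pair
c2: i3/i4 or.ALU xor.ALU  pair
c3: i5 blt.BR  no-port BR/BR
c4: i6/i7 bne.BR xor.ALU  pair
c5: i8 add.ALU  tail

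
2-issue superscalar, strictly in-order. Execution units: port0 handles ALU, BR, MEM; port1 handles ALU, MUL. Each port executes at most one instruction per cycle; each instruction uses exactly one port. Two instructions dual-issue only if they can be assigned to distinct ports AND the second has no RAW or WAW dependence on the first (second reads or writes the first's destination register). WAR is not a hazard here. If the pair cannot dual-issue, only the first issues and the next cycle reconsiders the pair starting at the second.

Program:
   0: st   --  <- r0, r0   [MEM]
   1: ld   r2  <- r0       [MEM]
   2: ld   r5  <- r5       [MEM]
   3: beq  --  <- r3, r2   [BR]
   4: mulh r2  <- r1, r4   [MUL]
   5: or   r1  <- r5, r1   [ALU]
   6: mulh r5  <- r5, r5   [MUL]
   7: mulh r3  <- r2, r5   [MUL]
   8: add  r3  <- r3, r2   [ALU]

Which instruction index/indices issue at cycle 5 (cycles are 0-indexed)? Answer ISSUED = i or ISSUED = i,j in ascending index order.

ISSUED = 7

c0: i0 st  no-port MEM/MEM
c1: i1 ld  no-port MEM/MEM
c2: i2 ld  no-port MEM/BR
c3: i3&i4 beq;mulh  pair
c4: i5&i6 or;mulh  pair
c5: i7 mulh  RAW+WAW r3
c6: i8 add  tail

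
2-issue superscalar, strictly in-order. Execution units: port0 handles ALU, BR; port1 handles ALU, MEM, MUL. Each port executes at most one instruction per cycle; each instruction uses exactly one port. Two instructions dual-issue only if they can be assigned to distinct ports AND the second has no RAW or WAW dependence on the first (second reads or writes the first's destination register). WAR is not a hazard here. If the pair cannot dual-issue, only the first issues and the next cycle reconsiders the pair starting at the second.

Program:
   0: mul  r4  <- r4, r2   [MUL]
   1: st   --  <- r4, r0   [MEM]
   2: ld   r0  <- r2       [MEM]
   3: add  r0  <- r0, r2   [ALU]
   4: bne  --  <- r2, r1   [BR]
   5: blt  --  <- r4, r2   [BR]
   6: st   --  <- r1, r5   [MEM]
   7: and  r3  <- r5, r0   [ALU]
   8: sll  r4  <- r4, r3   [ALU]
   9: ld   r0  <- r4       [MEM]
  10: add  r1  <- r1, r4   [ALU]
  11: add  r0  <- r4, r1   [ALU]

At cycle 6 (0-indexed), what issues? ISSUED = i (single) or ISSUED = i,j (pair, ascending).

c0: i0 mul.MUL  no-port MUL/MEM
c1: i1 st.MEM  no-port MEM/MEM
c2: i2 ld.MEM  RAW+WAW r0
c3: i3,i4 add.ALU;bne.BR  pair
c4: i5,i6 blt.BR;st.MEM  pair
c5: i7 and.ALU  RAW r3
c6: i8 sll.ALU  RAW r4
c7: i9,i10 ld.MEM;add.ALU  pair
c8: i11 add.ALU  tail

ISSUED = 8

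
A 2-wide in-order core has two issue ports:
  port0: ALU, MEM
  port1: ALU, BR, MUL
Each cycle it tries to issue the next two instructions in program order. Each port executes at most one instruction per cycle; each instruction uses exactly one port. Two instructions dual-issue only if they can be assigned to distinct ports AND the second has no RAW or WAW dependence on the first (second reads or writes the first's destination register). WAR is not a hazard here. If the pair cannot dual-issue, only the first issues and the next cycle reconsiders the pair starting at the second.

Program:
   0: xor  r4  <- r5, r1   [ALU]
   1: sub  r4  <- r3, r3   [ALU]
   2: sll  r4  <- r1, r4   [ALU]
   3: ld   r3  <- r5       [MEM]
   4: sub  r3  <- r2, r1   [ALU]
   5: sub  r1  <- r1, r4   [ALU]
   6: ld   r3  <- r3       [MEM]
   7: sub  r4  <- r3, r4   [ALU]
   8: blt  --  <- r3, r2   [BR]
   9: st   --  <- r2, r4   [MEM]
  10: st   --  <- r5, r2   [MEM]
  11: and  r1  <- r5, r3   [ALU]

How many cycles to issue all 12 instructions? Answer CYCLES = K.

t=0 i0:xor ; WAW r4
t=1 i1:sub ; RAW+WAW r4
t=2 i2,i3:sll+ld ; pair
t=3 i4,i5:sub+sub ; pair
t=4 i6:ld ; RAW r3
t=5 i7,i8:sub+blt ; pair
t=6 i9:st ; no-port MEM/MEM
t=7 i10,i11:st+and ; pair

CYCLES = 8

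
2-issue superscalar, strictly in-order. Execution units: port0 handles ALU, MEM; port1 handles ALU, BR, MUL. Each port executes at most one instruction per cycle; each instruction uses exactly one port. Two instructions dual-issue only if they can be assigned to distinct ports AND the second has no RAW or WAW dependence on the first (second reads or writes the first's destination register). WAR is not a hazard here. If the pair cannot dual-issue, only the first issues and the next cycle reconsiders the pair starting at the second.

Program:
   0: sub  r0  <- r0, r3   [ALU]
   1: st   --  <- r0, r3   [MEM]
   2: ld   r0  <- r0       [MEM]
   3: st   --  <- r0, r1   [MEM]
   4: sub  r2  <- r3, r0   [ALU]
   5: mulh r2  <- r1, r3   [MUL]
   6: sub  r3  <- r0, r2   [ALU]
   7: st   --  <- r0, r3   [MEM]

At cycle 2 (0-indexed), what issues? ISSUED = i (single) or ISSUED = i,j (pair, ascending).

ISSUED = 2

#0 head=0: sub.ALU i0 RAW r0
#1 head=1: st.MEM i1 no-port MEM/MEM
#2 head=2: ld.MEM i2 no-port MEM/MEM
#3 head=3: st.MEM sub.ALU i3,i4 pair
#4 head=5: mulh.MUL i5 RAW r2
#5 head=6: sub.ALU i6 RAW r3
#6 head=7: st.MEM i7 tail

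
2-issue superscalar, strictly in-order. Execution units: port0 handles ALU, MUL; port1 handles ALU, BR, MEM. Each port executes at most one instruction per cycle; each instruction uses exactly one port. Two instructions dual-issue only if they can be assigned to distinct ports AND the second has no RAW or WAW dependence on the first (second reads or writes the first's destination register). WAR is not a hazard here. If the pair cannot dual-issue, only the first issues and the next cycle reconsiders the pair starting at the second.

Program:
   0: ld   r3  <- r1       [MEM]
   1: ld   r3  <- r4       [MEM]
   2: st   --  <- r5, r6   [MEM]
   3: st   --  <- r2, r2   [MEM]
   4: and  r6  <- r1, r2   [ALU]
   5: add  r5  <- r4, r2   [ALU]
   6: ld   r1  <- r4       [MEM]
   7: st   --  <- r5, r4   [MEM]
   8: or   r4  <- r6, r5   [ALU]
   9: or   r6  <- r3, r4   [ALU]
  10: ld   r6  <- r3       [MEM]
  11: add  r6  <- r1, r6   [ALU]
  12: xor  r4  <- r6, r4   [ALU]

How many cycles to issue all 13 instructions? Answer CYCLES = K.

c0: i0 ld.MEM  no-port MEM/MEM
c1: i1 ld.MEM  no-port MEM/MEM
c2: i2 st.MEM  no-port MEM/MEM
c3: i3+i4 st.MEM/and.ALU  dual
c4: i5+i6 add.ALU/ld.MEM  dual
c5: i7+i8 st.MEM/or.ALU  dual
c6: i9 or.ALU  WAW r6
c7: i10 ld.MEM  RAW+WAW r6
c8: i11 add.ALU  RAW r6
c9: i12 xor.ALU  tail

CYCLES = 10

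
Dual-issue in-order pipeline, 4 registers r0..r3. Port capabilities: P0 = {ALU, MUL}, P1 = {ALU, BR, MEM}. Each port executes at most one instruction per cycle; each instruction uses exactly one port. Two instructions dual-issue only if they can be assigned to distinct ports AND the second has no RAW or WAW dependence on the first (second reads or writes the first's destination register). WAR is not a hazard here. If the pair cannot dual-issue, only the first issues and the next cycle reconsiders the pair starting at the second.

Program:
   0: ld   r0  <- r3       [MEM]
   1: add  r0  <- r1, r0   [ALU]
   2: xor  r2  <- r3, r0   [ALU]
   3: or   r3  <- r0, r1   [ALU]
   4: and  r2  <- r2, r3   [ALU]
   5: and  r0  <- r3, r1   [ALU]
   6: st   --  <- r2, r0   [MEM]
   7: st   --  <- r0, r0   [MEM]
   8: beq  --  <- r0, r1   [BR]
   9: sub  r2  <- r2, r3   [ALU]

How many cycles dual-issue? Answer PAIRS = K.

0. ld.MEM @i0  | RAW+WAW r0
1. add.ALU @i1  | RAW r0
2. xor.ALU/or.ALU @i2&i3  | dual
3. and.ALU/and.ALU @i4&i5  | dual
4. st.MEM @i6  | no-port MEM/MEM
5. st.MEM @i7  | no-port MEM/BR
6. beq.BR/sub.ALU @i8&i9  | dual

PAIRS = 3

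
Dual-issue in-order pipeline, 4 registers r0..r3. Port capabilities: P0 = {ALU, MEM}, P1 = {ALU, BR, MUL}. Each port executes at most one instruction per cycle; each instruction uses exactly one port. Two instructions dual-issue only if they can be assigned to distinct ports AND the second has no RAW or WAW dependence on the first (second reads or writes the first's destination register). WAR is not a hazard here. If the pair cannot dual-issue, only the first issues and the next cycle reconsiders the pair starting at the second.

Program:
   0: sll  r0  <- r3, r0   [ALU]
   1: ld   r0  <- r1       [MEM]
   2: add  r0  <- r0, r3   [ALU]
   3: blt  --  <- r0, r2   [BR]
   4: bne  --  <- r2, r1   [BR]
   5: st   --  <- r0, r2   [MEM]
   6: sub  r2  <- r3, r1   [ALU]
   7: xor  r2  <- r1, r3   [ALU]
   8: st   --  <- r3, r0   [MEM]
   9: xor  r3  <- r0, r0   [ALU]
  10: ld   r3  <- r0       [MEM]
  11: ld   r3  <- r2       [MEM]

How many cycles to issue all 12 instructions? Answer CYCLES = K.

[0] i0  sll  -- WAW r0
[1] i1  ld  -- RAW+WAW r0
[2] i2  add  -- RAW r0
[3] i3  blt  -- no-port BR/BR
[4] i4,i5  bne st  -- 2-wide
[5] i6  sub  -- WAW r2
[6] i7,i8  xor st  -- 2-wide
[7] i9  xor  -- WAW r3
[8] i10  ld  -- no-port MEM/MEM
[9] i11  ld  -- tail

CYCLES = 10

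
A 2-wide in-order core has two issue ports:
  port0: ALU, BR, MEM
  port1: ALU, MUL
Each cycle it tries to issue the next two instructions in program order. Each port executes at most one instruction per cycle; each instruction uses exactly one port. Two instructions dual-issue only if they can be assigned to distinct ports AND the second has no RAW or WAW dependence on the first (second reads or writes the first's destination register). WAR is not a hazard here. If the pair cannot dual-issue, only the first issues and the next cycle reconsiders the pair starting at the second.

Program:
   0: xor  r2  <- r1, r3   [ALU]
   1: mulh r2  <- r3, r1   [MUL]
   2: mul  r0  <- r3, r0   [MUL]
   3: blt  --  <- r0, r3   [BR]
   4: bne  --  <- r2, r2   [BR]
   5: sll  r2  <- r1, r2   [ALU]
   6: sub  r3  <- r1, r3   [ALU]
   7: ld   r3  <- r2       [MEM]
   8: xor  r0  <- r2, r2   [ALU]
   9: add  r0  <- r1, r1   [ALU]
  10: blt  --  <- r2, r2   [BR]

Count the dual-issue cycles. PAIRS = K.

PAIRS = 3

#0 head=0: xor i0 WAW r2
#1 head=1: mulh i1 no-port MUL/MUL
#2 head=2: mul i2 RAW r0
#3 head=3: blt i3 no-port BR/BR
#4 head=4: bne sll i4+i5 2-wide
#5 head=6: sub i6 WAW r3
#6 head=7: ld xor i7+i8 2-wide
#7 head=9: add blt i9+i10 2-wide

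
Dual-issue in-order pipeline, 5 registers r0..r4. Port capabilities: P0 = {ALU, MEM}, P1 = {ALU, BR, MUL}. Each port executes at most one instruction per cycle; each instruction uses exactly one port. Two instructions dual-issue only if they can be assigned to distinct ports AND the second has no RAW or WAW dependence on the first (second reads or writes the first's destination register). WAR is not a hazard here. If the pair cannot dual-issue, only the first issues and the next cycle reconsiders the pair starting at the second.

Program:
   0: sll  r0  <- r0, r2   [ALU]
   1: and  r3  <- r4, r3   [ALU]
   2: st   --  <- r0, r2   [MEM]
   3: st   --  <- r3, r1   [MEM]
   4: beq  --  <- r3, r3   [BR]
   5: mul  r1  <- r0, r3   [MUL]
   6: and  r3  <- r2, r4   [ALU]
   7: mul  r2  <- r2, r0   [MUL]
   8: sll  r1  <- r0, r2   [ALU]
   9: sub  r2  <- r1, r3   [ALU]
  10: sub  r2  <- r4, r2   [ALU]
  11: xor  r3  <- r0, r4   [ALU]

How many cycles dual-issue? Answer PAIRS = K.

PAIRS = 4

#0 head=0: sll.ALU and.ALU i0+i1 2-wide
#1 head=2: st.MEM i2 no-port MEM/MEM
#2 head=3: st.MEM beq.BR i3+i4 2-wide
#3 head=5: mul.MUL and.ALU i5+i6 2-wide
#4 head=7: mul.MUL i7 RAW r2
#5 head=8: sll.ALU i8 RAW r1
#6 head=9: sub.ALU i9 RAW+WAW r2
#7 head=10: sub.ALU xor.ALU i10+i11 2-wide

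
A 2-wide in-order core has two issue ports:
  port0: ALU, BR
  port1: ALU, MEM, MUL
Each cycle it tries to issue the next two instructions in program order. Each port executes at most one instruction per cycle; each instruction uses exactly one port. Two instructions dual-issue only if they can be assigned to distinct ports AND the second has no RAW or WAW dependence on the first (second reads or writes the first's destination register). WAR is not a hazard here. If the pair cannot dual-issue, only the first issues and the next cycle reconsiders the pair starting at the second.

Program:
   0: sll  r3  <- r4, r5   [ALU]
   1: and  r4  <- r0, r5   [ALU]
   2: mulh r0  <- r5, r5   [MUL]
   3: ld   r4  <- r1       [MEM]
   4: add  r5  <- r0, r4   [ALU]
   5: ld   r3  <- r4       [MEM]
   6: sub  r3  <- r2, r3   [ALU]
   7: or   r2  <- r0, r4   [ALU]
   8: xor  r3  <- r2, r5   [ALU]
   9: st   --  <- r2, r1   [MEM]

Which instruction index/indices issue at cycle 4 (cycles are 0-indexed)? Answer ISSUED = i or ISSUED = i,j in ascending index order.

ISSUED = 6,7

0. sll+and @i0&i1  | dual
1. mulh @i2  | no-port MUL/MEM
2. ld @i3  | RAW r4
3. add+ld @i4&i5  | dual
4. sub+or @i6&i7  | dual
5. xor+st @i8&i9  | dual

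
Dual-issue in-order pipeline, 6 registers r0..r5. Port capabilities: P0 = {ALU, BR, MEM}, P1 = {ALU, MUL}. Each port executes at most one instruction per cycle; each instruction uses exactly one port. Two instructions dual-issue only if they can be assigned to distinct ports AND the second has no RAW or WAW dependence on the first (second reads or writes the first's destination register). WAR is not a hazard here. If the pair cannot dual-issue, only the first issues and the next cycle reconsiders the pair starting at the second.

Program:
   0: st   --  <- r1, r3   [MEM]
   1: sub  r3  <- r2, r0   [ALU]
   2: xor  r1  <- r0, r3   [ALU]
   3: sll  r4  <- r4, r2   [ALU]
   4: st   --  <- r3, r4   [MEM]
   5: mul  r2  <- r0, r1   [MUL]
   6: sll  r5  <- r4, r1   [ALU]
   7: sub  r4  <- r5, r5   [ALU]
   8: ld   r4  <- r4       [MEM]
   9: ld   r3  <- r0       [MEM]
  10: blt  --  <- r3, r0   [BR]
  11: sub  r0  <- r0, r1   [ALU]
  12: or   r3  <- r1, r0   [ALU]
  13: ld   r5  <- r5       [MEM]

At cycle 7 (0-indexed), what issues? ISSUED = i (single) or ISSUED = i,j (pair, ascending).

c0: i0,i1 st.MEM/sub.ALU  2-wide
c1: i2,i3 xor.ALU/sll.ALU  2-wide
c2: i4,i5 st.MEM/mul.MUL  2-wide
c3: i6 sll.ALU  RAW r5
c4: i7 sub.ALU  RAW+WAW r4
c5: i8 ld.MEM  no-port MEM/MEM
c6: i9 ld.MEM  no-port MEM/BR
c7: i10,i11 blt.BR/sub.ALU  2-wide
c8: i12,i13 or.ALU/ld.MEM  2-wide

ISSUED = 10,11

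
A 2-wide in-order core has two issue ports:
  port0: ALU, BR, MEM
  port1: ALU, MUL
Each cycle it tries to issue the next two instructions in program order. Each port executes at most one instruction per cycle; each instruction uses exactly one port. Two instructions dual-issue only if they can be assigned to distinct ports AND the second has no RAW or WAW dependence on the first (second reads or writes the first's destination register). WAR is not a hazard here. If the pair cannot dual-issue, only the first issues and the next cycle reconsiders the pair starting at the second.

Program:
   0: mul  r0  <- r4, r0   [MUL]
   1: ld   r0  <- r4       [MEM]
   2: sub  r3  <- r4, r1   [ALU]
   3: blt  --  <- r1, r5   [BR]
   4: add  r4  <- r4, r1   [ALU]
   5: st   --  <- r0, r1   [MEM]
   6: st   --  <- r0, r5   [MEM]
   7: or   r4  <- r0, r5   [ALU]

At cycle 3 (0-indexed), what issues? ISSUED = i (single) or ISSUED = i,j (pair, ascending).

ISSUED = 5

#0 head=0: mul.MUL i0 WAW r0
#1 head=1: ld.MEM+sub.ALU i1/i2 dual
#2 head=3: blt.BR+add.ALU i3/i4 dual
#3 head=5: st.MEM i5 no-port MEM/MEM
#4 head=6: st.MEM+or.ALU i6/i7 dual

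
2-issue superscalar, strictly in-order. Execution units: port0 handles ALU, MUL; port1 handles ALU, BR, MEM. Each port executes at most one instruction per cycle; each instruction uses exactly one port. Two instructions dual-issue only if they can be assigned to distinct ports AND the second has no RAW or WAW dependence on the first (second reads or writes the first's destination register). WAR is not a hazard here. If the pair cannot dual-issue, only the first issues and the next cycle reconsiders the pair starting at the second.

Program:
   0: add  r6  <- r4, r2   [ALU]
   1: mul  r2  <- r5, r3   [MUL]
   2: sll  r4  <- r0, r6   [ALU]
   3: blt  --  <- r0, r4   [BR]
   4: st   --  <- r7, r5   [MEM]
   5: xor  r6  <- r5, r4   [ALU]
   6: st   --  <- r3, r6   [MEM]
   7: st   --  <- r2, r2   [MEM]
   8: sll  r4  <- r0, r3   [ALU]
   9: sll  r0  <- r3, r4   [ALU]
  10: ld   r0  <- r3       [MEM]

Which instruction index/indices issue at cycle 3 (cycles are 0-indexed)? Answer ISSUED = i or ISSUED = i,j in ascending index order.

c0: i0&i1 add mul  pair
c1: i2 sll  RAW r4
c2: i3 blt  no-port BR/MEM
c3: i4&i5 st xor  pair
c4: i6 st  no-port MEM/MEM
c5: i7&i8 st sll  pair
c6: i9 sll  WAW r0
c7: i10 ld  tail

ISSUED = 4,5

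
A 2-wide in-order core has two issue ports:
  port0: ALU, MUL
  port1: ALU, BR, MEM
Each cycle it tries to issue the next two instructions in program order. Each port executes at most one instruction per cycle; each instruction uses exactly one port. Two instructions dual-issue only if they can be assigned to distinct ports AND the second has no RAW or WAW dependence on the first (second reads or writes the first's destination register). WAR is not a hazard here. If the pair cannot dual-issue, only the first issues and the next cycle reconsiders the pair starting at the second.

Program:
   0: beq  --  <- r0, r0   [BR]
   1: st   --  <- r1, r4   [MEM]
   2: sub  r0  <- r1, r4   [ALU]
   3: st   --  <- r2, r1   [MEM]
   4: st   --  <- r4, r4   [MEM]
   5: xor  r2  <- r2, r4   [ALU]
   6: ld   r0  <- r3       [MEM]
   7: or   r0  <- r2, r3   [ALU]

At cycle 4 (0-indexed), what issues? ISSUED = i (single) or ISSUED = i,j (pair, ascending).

ISSUED = 6

t=0 i0:beq ; no-port BR/MEM
t=1 i1&i2:st+sub ; pair
t=2 i3:st ; no-port MEM/MEM
t=3 i4&i5:st+xor ; pair
t=4 i6:ld ; WAW r0
t=5 i7:or ; tail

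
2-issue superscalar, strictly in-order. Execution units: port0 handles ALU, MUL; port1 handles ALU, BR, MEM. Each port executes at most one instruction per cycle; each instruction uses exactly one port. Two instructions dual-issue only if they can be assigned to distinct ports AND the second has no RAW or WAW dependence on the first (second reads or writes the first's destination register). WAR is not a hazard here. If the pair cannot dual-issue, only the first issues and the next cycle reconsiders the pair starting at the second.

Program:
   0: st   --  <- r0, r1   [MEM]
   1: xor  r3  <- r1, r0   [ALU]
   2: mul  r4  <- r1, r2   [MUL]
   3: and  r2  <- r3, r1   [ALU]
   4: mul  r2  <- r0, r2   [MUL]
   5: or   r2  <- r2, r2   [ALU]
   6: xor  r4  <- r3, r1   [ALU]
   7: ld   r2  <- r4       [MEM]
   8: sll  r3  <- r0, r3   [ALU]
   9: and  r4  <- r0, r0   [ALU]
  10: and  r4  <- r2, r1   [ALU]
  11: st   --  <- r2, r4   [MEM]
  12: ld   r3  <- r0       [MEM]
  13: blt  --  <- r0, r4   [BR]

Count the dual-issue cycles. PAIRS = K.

PAIRS = 4

c0: i0+i1 st.MEM/xor.ALU  dual
c1: i2+i3 mul.MUL/and.ALU  dual
c2: i4 mul.MUL  RAW+WAW r2
c3: i5+i6 or.ALU/xor.ALU  dual
c4: i7+i8 ld.MEM/sll.ALU  dual
c5: i9 and.ALU  WAW r4
c6: i10 and.ALU  RAW r4
c7: i11 st.MEM  no-port MEM/MEM
c8: i12 ld.MEM  no-port MEM/BR
c9: i13 blt.BR  tail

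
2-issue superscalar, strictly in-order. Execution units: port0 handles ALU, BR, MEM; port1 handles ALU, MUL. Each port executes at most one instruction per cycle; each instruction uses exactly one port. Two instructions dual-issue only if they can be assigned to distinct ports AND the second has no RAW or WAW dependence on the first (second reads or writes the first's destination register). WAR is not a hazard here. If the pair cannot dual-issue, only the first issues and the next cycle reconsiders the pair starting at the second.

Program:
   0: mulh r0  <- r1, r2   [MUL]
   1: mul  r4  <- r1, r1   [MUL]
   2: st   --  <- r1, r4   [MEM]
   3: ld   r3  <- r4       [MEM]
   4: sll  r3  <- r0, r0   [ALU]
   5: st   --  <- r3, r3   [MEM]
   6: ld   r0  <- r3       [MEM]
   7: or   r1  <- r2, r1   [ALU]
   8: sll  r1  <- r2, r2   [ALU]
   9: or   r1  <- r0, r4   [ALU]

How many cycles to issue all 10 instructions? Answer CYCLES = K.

c0: i0 mulh.MUL  no-port MUL/MUL
c1: i1 mul.MUL  RAW r4
c2: i2 st.MEM  no-port MEM/MEM
c3: i3 ld.MEM  WAW r3
c4: i4 sll.ALU  RAW r3
c5: i5 st.MEM  no-port MEM/MEM
c6: i6,i7 ld.MEM;or.ALU  dual
c7: i8 sll.ALU  WAW r1
c8: i9 or.ALU  tail

CYCLES = 9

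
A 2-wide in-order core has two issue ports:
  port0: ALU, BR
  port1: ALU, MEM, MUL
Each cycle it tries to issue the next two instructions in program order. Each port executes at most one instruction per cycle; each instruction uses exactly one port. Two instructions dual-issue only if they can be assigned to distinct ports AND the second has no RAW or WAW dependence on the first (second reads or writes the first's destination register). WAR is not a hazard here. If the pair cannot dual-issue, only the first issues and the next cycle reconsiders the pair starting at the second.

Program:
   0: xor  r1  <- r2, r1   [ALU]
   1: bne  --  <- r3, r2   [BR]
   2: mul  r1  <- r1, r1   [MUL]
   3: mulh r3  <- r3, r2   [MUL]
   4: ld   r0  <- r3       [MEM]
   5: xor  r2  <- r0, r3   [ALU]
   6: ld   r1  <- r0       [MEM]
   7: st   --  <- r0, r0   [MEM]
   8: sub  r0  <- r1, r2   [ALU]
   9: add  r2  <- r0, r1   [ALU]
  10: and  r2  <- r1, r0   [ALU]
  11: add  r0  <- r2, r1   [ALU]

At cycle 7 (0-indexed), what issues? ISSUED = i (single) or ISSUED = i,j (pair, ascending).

ISSUED = 10

0. xor.ALU+bne.BR @i0,i1  | dual
1. mul.MUL @i2  | no-port MUL/MUL
2. mulh.MUL @i3  | no-port MUL/MEM
3. ld.MEM @i4  | RAW r0
4. xor.ALU+ld.MEM @i5,i6  | dual
5. st.MEM+sub.ALU @i7,i8  | dual
6. add.ALU @i9  | WAW r2
7. and.ALU @i10  | RAW r2
8. add.ALU @i11  | tail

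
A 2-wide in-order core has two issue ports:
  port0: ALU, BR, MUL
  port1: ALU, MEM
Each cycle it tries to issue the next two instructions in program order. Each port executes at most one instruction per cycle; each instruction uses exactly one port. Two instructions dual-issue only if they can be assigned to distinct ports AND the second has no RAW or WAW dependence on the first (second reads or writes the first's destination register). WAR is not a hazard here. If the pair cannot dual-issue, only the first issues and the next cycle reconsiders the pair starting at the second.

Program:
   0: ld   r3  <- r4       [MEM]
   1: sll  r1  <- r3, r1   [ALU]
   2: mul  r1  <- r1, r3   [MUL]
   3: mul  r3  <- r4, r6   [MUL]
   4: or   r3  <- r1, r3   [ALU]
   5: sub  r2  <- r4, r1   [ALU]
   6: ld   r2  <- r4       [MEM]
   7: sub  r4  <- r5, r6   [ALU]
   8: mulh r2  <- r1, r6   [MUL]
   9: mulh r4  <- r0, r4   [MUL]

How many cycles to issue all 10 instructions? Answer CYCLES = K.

CYCLES = 8

#0 head=0: ld i0 RAW r3
#1 head=1: sll i1 RAW+WAW r1
#2 head=2: mul i2 no-port MUL/MUL
#3 head=3: mul i3 RAW+WAW r3
#4 head=4: or;sub i4&i5 2-wide
#5 head=6: ld;sub i6&i7 2-wide
#6 head=8: mulh i8 no-port MUL/MUL
#7 head=9: mulh i9 tail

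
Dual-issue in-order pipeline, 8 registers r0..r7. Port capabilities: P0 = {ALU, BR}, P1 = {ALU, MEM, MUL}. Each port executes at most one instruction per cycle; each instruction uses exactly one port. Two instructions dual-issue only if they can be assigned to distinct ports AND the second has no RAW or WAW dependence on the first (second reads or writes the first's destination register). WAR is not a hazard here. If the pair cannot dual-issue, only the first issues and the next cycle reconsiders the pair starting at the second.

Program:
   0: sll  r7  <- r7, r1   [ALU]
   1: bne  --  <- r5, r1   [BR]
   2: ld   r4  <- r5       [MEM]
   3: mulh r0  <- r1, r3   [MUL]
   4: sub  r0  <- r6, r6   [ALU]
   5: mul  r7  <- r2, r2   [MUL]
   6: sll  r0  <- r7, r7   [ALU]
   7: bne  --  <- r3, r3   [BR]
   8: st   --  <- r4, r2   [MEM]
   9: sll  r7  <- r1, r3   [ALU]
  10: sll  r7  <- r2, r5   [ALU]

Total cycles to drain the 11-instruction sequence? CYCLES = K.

0. sll bne @i0,i1  | dual
1. ld @i2  | no-port MEM/MUL
2. mulh @i3  | WAW r0
3. sub mul @i4,i5  | dual
4. sll bne @i6,i7  | dual
5. st sll @i8,i9  | dual
6. sll @i10  | tail

CYCLES = 7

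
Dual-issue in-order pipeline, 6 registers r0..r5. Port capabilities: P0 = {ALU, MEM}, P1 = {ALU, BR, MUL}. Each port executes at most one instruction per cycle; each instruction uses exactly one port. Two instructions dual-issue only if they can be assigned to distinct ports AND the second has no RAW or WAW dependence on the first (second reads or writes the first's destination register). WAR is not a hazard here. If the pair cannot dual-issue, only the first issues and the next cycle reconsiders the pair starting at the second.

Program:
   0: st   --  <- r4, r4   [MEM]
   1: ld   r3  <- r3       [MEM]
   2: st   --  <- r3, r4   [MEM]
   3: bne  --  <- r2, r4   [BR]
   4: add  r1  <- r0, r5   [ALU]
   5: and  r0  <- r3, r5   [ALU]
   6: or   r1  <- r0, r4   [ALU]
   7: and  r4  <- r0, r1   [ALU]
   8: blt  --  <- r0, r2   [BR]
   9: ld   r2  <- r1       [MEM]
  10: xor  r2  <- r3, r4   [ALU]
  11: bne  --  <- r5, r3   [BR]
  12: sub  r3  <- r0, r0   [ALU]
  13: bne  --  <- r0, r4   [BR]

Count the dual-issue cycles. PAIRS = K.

#0 head=0: st.MEM i0 no-port MEM/MEM
#1 head=1: ld.MEM i1 no-port MEM/MEM
#2 head=2: st.MEM+bne.BR i2,i3 pair
#3 head=4: add.ALU+and.ALU i4,i5 pair
#4 head=6: or.ALU i6 RAW r1
#5 head=7: and.ALU+blt.BR i7,i8 pair
#6 head=9: ld.MEM i9 WAW r2
#7 head=10: xor.ALU+bne.BR i10,i11 pair
#8 head=12: sub.ALU+bne.BR i12,i13 pair

PAIRS = 5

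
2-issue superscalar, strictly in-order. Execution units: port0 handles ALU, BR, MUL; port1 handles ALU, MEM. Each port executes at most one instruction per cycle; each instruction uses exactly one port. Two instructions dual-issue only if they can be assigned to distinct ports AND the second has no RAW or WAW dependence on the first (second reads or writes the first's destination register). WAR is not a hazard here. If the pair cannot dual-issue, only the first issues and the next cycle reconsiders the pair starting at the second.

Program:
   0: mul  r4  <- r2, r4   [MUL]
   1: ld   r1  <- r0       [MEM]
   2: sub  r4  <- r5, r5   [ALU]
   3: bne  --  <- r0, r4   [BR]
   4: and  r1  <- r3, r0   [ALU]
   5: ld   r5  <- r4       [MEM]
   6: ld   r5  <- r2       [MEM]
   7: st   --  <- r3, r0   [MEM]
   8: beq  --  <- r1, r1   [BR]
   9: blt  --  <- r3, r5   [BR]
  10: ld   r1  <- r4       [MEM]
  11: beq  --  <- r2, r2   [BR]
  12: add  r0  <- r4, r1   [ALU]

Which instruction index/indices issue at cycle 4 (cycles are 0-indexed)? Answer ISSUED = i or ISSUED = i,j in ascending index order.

ISSUED = 6

[0] i0,i1  mul+ld  -- dual
[1] i2  sub  -- RAW r4
[2] i3,i4  bne+and  -- dual
[3] i5  ld  -- no-port MEM/MEM
[4] i6  ld  -- no-port MEM/MEM
[5] i7,i8  st+beq  -- dual
[6] i9,i10  blt+ld  -- dual
[7] i11,i12  beq+add  -- dual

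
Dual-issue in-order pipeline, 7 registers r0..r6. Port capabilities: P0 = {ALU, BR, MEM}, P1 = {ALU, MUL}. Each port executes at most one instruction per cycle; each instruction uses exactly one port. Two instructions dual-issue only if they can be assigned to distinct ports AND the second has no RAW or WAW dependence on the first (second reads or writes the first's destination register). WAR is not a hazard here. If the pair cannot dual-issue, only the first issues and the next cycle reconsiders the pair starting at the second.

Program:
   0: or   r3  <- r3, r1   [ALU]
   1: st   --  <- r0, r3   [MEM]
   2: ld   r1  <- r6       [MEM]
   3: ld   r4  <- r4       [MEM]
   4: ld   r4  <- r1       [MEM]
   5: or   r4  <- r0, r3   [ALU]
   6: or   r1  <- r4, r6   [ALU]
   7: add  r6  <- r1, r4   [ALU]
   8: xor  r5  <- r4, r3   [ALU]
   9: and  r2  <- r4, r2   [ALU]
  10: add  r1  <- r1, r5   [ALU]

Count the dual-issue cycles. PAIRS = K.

t=0 i0:or ; RAW r3
t=1 i1:st ; no-port MEM/MEM
t=2 i2:ld ; no-port MEM/MEM
t=3 i3:ld ; no-port MEM/MEM
t=4 i4:ld ; WAW r4
t=5 i5:or ; RAW r4
t=6 i6:or ; RAW r1
t=7 i7,i8:add xor ; pair
t=8 i9,i10:and add ; pair

PAIRS = 2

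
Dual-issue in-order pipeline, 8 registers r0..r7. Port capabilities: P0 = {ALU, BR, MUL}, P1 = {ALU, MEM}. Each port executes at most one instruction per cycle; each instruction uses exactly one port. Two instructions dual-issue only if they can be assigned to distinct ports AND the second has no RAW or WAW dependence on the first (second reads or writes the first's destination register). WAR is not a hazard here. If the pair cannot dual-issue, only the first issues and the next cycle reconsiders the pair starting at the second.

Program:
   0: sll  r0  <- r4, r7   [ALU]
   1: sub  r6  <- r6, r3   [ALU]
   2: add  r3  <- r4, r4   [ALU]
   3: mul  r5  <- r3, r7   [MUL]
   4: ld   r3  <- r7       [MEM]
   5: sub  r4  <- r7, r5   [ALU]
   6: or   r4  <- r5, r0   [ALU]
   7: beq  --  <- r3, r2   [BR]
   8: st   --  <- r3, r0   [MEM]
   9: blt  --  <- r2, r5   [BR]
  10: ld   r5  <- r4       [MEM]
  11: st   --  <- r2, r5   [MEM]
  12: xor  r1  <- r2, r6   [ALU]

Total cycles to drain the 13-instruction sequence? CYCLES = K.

[0] i0,i1  sll+sub  -- dual
[1] i2  add  -- RAW r3
[2] i3,i4  mul+ld  -- dual
[3] i5  sub  -- WAW r4
[4] i6,i7  or+beq  -- dual
[5] i8,i9  st+blt  -- dual
[6] i10  ld  -- no-port MEM/MEM
[7] i11,i12  st+xor  -- dual

CYCLES = 8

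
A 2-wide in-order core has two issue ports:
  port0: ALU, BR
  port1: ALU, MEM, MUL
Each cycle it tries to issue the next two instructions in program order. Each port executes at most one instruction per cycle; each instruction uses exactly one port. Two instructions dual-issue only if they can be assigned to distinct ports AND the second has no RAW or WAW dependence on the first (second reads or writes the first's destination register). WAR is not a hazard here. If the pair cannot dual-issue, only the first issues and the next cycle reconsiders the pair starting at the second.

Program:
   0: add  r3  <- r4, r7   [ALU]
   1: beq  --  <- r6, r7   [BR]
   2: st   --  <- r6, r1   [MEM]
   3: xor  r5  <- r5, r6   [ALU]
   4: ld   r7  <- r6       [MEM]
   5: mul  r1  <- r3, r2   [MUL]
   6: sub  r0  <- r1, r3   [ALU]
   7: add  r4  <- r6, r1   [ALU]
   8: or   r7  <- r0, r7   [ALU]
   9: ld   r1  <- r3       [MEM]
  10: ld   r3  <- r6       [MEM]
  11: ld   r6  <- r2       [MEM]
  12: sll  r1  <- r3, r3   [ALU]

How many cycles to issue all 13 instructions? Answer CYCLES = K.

CYCLES = 8

t=0 i0+i1:add beq ; dual
t=1 i2+i3:st xor ; dual
t=2 i4:ld ; no-port MEM/MUL
t=3 i5:mul ; RAW r1
t=4 i6+i7:sub add ; dual
t=5 i8+i9:or ld ; dual
t=6 i10:ld ; no-port MEM/MEM
t=7 i11+i12:ld sll ; dual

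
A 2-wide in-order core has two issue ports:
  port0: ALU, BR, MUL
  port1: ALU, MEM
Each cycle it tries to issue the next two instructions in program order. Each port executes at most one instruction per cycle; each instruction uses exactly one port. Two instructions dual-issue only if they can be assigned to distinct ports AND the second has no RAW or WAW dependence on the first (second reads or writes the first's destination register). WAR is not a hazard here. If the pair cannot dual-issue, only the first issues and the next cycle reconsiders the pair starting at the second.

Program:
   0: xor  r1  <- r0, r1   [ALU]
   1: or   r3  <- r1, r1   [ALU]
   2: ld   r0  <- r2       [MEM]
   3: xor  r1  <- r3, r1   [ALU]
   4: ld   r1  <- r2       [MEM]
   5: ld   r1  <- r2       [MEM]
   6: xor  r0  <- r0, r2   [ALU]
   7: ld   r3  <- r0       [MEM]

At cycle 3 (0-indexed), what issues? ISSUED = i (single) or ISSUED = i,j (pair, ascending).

t=0 i0:xor ; RAW r1
t=1 i1&i2:or ld ; pair
t=2 i3:xor ; WAW r1
t=3 i4:ld ; no-port MEM/MEM
t=4 i5&i6:ld xor ; pair
t=5 i7:ld ; tail

ISSUED = 4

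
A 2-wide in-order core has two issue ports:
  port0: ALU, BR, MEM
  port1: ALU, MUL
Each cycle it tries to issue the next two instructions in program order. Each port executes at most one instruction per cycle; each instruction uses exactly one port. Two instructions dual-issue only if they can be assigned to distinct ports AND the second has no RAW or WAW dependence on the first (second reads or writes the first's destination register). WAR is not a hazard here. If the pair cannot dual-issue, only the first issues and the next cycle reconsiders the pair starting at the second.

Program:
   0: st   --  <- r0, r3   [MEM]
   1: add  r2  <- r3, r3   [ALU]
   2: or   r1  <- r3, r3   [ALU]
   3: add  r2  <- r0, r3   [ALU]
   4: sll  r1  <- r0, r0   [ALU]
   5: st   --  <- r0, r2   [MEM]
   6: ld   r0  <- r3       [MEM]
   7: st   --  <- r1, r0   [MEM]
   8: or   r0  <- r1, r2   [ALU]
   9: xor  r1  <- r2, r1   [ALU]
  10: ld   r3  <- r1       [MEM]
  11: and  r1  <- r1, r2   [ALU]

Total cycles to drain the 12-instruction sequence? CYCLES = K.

  cy0 -> i0,i1 (st+add) 2-wide
  cy1 -> i2,i3 (or+add) 2-wide
  cy2 -> i4,i5 (sll+st) 2-wide
  cy3 -> i6 (ld) no-port MEM/MEM
  cy4 -> i7,i8 (st+or) 2-wide
  cy5 -> i9 (xor) RAW r1
  cy6 -> i10,i11 (ld+and) 2-wide

CYCLES = 7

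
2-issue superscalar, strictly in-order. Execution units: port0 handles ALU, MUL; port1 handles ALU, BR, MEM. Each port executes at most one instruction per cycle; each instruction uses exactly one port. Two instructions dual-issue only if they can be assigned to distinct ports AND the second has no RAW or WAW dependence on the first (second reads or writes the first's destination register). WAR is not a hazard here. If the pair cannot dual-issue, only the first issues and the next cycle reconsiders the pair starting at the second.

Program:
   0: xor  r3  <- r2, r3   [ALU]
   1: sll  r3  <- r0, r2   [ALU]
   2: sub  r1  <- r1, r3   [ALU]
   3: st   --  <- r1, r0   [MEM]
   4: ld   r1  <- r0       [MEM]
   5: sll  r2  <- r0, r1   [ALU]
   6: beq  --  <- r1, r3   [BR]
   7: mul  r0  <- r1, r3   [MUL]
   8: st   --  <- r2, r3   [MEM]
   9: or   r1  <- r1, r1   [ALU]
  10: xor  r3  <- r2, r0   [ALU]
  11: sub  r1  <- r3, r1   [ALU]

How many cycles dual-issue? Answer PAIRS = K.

[0] i0  xor.ALU  -- WAW r3
[1] i1  sll.ALU  -- RAW r3
[2] i2  sub.ALU  -- RAW r1
[3] i3  st.MEM  -- no-port MEM/MEM
[4] i4  ld.MEM  -- RAW r1
[5] i5,i6  sll.ALU;beq.BR  -- dual
[6] i7,i8  mul.MUL;st.MEM  -- dual
[7] i9,i10  or.ALU;xor.ALU  -- dual
[8] i11  sub.ALU  -- tail

PAIRS = 3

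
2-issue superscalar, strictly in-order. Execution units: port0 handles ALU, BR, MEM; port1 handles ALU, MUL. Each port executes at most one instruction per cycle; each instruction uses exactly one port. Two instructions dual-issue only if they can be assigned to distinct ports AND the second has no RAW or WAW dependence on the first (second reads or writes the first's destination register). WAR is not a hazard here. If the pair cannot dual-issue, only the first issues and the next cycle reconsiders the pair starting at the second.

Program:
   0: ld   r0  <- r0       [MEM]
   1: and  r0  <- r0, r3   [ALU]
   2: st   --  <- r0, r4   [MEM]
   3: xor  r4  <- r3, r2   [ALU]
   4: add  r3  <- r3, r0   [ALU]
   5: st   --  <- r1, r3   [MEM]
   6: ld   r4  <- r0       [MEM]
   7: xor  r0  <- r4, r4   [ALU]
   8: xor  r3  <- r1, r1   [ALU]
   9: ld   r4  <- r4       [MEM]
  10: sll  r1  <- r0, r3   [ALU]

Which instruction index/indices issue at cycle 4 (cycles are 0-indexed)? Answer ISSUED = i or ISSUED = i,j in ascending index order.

0. ld @i0  | RAW+WAW r0
1. and @i1  | RAW r0
2. st;xor @i2&i3  | dual
3. add @i4  | RAW r3
4. st @i5  | no-port MEM/MEM
5. ld @i6  | RAW r4
6. xor;xor @i7&i8  | dual
7. ld;sll @i9&i10  | dual

ISSUED = 5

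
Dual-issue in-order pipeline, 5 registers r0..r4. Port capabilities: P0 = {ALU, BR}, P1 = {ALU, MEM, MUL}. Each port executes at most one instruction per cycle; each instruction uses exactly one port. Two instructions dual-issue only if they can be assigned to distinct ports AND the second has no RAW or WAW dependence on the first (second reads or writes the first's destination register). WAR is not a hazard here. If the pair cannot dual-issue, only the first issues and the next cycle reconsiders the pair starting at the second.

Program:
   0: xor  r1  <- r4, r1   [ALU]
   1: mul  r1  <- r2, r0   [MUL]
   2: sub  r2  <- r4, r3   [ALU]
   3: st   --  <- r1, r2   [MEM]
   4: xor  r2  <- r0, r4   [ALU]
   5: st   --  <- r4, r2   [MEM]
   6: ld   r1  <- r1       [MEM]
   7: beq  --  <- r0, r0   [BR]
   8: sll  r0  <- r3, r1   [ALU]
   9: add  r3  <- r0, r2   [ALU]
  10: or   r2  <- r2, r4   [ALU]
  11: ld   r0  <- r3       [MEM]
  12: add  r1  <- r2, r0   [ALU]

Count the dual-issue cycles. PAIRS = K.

  cy0 -> i0 (xor) WAW r1
  cy1 -> i1/i2 (mul+sub) 2-wide
  cy2 -> i3/i4 (st+xor) 2-wide
  cy3 -> i5 (st) no-port MEM/MEM
  cy4 -> i6/i7 (ld+beq) 2-wide
  cy5 -> i8 (sll) RAW r0
  cy6 -> i9/i10 (add+or) 2-wide
  cy7 -> i11 (ld) RAW r0
  cy8 -> i12 (add) tail

PAIRS = 4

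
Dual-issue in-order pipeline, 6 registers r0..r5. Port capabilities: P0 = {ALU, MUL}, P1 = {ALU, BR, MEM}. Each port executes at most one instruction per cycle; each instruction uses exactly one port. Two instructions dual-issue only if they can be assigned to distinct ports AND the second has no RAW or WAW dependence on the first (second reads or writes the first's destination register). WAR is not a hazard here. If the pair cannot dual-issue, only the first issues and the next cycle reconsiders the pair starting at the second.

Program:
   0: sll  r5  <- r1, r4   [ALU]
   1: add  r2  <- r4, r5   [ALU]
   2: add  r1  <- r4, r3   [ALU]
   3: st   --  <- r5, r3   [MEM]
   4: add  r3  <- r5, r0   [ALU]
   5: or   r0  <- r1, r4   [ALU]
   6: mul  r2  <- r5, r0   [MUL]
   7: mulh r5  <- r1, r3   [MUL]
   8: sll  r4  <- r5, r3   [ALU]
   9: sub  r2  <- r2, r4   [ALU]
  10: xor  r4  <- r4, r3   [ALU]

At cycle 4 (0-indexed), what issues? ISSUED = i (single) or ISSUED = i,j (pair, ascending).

ISSUED = 6

#0 head=0: sll i0 RAW r5
#1 head=1: add;add i1&i2 2-wide
#2 head=3: st;add i3&i4 2-wide
#3 head=5: or i5 RAW r0
#4 head=6: mul i6 no-port MUL/MUL
#5 head=7: mulh i7 RAW r5
#6 head=8: sll i8 RAW r4
#7 head=9: sub;xor i9&i10 2-wide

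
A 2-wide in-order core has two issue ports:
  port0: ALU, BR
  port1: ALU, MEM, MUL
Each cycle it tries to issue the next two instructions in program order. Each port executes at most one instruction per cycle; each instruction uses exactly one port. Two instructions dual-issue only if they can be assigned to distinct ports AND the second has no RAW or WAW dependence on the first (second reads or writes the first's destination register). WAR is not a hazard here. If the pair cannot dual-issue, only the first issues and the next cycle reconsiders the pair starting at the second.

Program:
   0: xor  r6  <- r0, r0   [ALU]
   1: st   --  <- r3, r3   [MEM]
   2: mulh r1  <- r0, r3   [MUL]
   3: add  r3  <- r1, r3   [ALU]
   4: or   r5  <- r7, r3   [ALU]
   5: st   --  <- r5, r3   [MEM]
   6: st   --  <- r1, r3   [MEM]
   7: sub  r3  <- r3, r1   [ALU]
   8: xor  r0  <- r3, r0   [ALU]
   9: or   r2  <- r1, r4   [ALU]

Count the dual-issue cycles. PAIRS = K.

c0: i0,i1 xor.ALU;st.MEM  dual
c1: i2 mulh.MUL  RAW r1
c2: i3 add.ALU  RAW r3
c3: i4 or.ALU  RAW r5
c4: i5 st.MEM  no-port MEM/MEM
c5: i6,i7 st.MEM;sub.ALU  dual
c6: i8,i9 xor.ALU;or.ALU  dual

PAIRS = 3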